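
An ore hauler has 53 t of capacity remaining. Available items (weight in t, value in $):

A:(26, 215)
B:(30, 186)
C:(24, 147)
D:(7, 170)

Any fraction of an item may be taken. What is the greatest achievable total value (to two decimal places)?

Ratios (sorted): D 24.29, A 8.27, B 6.20, C 6.12
take D (7 @ 170); take A (26 @ 215); take 20/30 of B → 124.00. Capacity used 53/53.
Total value = 509.00

509.00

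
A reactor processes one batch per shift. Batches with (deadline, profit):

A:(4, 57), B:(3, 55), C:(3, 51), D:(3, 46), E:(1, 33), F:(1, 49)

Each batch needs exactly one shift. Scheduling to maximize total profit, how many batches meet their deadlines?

By profit: A(d4,57), B(d3,55), C(d3,51), F(d1,49), D(d3,46), E(d1,33)
A→slot 4; B→slot 3; C→slot 2; F→slot 1; D skipped; E skipped.
4 of 6 scheduled.

4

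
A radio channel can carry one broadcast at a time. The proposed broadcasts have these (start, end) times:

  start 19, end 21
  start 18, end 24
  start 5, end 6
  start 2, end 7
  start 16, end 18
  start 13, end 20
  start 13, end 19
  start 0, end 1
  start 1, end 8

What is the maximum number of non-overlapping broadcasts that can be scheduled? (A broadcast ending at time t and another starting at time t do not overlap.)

Sort by end time and greedily take each interval whose start is ≥ the last chosen end.
By end time: (0,1), (5,6), (2,7), (1,8), (16,18), (13,19), (13,20), (19,21), (18,24).
Pick (0,1); next start ≥ 1 → (5,6); next start ≥ 6 → (16,18); next start ≥ 18 → (19,21).
Selected 4 broadcasts.

4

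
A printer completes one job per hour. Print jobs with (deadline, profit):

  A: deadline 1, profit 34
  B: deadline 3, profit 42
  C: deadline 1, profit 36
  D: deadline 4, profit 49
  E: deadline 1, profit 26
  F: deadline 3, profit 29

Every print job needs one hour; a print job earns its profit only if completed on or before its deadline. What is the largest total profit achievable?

156

Profit order: D=49 B=42 C=36 A=34 F=29 E=26
Assign: D→slot 4, B→slot 3, C→slot 1, A skipped, F→slot 2, E skipped.
Slots: [1:C] [2:F] [3:B] [4:D]
Profit = 36 + 29 + 42 + 49 = 156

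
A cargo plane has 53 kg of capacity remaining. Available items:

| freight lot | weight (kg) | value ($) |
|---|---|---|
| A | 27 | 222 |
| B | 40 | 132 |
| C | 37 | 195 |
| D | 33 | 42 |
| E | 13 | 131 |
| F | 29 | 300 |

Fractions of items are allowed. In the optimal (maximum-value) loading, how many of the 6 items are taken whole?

Greedy by value/weight ratio, highest first.
Ratios (sorted): F 10.34, E 10.08, A 8.22, C 5.27, B 3.30, D 1.27
take F (29 @ 300); take E (13 @ 131); take 11/27 of A → 90.44. Capacity used 53/53.
2 item(s) taken whole; one partial (take 11/27 of A).

2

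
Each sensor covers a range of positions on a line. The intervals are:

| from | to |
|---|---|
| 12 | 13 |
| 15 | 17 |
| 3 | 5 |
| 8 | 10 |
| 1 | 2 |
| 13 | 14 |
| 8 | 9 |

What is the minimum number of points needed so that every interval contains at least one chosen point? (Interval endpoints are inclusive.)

5

Process intervals by earliest right end; each time one isn't hit yet, stab at its right endpoint.
By right end: [1,2]  [3,5]  [8,9]  [8,10]  [12,13]  [13,14]  [15,17]
[1,2] uncovered → point at 2; [3,5] uncovered → point at 5; [8,9] uncovered → point at 9; [12,13] uncovered → point at 13; [15,17] uncovered → point at 17.
Points: 2, 5, 9, 13, 17 (5 total).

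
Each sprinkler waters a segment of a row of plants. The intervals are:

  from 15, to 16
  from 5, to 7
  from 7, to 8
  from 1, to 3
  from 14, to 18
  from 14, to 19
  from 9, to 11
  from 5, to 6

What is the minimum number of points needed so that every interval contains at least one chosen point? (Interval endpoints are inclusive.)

Process intervals by earliest right end; each time one isn't hit yet, stab at its right endpoint.
By right end: [1,3]  [5,6]  [5,7]  [7,8]  [9,11]  [15,16]  [14,18]  [14,19]
[1,3] uncovered → point at 3; [5,6] uncovered → point at 6; [7,8] uncovered → point at 8; [9,11] uncovered → point at 11; [15,16] uncovered → point at 16.
Points: 3, 6, 8, 11, 16 (5 total).

5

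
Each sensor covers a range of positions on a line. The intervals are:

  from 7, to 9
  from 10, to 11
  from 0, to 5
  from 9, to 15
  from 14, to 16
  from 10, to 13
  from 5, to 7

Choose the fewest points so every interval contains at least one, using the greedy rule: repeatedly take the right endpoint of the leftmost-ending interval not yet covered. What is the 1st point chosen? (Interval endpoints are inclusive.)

5

Sorted: [0,5] [5,7] [7,9] [10,11] [10,13] [9,15] [14,16]
{[0,5],[5,7]} hit by 5; {[7,9]} hit by 9; {[10,11],[10,13],[9,15]} hit by 11; {[14,16]} hit by 16.
Points: 5, 9, 11, 16 (4 total).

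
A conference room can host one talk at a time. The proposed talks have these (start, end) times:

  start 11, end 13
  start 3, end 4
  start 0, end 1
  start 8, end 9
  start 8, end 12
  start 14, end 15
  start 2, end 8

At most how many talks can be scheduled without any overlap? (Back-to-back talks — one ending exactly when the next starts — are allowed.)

5

By end time: (0,1), (3,4), (2,8), (8,9), (8,12), (11,13), (14,15).
Pick (0,1); next start ≥ 1 → (3,4); next start ≥ 4 → (8,9); next start ≥ 9 → (11,13); next start ≥ 13 → (14,15).
Selected 5 talks.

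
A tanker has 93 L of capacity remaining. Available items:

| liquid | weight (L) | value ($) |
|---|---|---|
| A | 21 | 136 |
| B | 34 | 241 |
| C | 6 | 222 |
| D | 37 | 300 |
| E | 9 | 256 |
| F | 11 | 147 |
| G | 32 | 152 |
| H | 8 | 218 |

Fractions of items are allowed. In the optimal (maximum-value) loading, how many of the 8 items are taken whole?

Sort by value per unit weight and fill in that order.
Order: C (222/6=37.00) > E (256/9=28.44) > H (218/8=27.25) > F (147/11=13.36) > D (300/37=8.11) > B (241/34=7.09) > A (136/21=6.48) > G (152/32=4.75)
Fill: take C (6 @ 222) → take E (9 @ 256) → take H (8 @ 218) → take F (11 @ 147) → take D (37 @ 300) → take 22/34 of B → 155.94; 93/93 used.
5 item(s) taken whole; one partial (take 22/34 of B).

5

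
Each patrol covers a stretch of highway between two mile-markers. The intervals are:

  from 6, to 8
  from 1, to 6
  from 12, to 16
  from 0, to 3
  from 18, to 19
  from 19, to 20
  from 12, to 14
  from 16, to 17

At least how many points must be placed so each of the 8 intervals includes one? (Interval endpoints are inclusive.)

5

Process intervals by earliest right end; each time one isn't hit yet, stab at its right endpoint.
Sorted: [0,3] [1,6] [6,8] [12,14] [12,16] [16,17] [18,19] [19,20]
{[0,3],[1,6]} hit by 3; {[6,8]} hit by 8; {[12,14],[12,16]} hit by 14; {[16,17]} hit by 17; {[18,19],[19,20]} hit by 19.
Points: 3, 8, 14, 17, 19 (5 total).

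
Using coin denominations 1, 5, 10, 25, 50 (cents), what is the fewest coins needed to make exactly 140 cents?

5

140 = 2×50 + 1×25 + 1×10 + 1×5
Total coins = 2 + 1 + 1 + 1 = 5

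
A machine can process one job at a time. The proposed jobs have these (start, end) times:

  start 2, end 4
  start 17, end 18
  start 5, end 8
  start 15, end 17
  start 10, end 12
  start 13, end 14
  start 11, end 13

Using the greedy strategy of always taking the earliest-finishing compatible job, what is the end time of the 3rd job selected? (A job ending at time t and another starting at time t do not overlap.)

Greedy by earliest finish: after sorting by end time, pick each interval compatible with the last pick.
By end time: (2,4), (5,8), (10,12), (11,13), (13,14), (15,17), (17,18).
Pick (2,4); next start ≥ 4 → (5,8); next start ≥ 8 → (10,12); next start ≥ 12 → (13,14); next start ≥ 14 → (15,17); next start ≥ 17 → (17,18).
Selected: (2,4) (5,8) (10,12) (13,14) (15,17) (17,18)

12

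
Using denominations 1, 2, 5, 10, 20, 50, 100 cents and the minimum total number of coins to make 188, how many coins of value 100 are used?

Greedy: take as many of the largest coin as possible, then repeat with the remainder.
188 − 1×100→88 − 1×50→38 − 1×20→18 − 1×10→8 − 1×5→3 − 1×2→1 − 1×1→0
Count of 100: 1

1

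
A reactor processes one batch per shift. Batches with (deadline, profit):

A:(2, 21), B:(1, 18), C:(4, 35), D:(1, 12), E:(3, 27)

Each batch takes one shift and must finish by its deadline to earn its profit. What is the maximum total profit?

Take jobs in profit order; each goes to the latest open slot no later than its deadline.
Profit order: C=35 E=27 A=21 B=18 D=12
Assign: C→slot 4, E→slot 3, A→slot 2, B→slot 1, D skipped.
Slots: [1:B] [2:A] [3:E] [4:C]
Profit = 18 + 21 + 27 + 35 = 101

101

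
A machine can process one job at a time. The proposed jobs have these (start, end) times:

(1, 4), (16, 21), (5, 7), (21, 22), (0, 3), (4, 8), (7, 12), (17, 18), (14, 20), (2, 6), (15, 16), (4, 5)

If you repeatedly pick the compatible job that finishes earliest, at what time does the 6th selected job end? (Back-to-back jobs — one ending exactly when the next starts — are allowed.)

18

By end time: (0,3), (1,4), (4,5), (2,6), (5,7), (4,8), (7,12), (15,16), (17,18), (14,20), (16,21), (21,22).
Pick (0,3); next start ≥ 3 → (4,5); next start ≥ 5 → (5,7); next start ≥ 7 → (7,12); next start ≥ 12 → (15,16); next start ≥ 16 → (17,18); next start ≥ 18 → (21,22).
Selected: (0,3) (4,5) (5,7) (7,12) (15,16) (17,18) (21,22)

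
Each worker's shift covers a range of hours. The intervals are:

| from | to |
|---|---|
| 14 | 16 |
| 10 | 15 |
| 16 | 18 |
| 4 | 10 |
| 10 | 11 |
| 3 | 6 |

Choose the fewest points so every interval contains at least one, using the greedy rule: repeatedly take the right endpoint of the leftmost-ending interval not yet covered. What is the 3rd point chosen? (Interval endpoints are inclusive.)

16

Process intervals by earliest right end; each time one isn't hit yet, stab at its right endpoint.
Sorted: [3,6] [4,10] [10,11] [10,15] [14,16] [16,18]
{[3,6],[4,10]} hit by 6; {[10,11],[10,15]} hit by 11; {[14,16],[16,18]} hit by 16.
Points: 6, 11, 16 (3 total).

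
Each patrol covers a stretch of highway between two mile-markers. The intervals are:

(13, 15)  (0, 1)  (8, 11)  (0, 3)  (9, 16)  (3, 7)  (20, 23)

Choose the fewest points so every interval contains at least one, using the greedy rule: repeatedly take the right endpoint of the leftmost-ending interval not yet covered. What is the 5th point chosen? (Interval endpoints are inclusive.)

Sorted: [0,1] [0,3] [3,7] [8,11] [13,15] [9,16] [20,23]
{[0,1],[0,3]} hit by 1; {[3,7]} hit by 7; {[8,11]} hit by 11; {[13,15],[9,16]} hit by 15; {[20,23]} hit by 23.
Points: 1, 7, 11, 15, 23 (5 total).

23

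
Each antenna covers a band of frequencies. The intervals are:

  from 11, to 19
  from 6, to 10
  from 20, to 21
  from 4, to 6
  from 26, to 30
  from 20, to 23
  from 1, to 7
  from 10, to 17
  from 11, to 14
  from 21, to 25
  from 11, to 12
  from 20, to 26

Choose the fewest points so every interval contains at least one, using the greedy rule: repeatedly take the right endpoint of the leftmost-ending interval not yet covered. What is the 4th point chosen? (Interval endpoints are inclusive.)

30

Sort by right endpoint; whenever an interval is uncovered, place a point at its right end.
By right end: [4,6]  [1,7]  [6,10]  [11,12]  [11,14]  [10,17]  [11,19]  [20,21]  [20,23]  [21,25]  [20,26]  [26,30]
[4,6] uncovered → point at 6; [11,12] uncovered → point at 12; [20,21] uncovered → point at 21; [26,30] uncovered → point at 30.
Points: 6, 12, 21, 30 (4 total).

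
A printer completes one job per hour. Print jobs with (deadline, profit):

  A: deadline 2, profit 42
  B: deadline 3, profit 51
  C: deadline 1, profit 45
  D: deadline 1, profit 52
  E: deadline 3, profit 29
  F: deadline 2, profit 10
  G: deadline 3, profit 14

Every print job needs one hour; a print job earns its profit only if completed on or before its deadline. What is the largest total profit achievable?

Sort by profit descending; place each in the latest free slot ≤ its deadline.
Profit order: D=52 B=51 C=45 A=42 E=29 G=14 F=10
Assign: D→slot 1, B→slot 3, C skipped, A→slot 2, E skipped, G skipped, F skipped.
Slots: [1:D] [2:A] [3:B]
Profit = 52 + 42 + 51 = 145

145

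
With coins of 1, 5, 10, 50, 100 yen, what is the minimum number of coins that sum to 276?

7

Greedy: take as many of the largest coin as possible, then repeat with the remainder.
276 − 2×100→76 − 1×50→26 − 2×10→6 − 1×5→1 − 1×1→0
Total coins = 2 + 1 + 2 + 1 + 1 = 7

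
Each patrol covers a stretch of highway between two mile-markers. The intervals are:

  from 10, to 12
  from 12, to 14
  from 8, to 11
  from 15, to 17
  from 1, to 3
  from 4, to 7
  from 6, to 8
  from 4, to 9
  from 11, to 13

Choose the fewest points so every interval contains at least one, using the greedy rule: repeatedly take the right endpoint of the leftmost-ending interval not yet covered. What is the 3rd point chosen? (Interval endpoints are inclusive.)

11

Sort by right endpoint; whenever an interval is uncovered, place a point at its right end.
By right end: [1,3]  [4,7]  [6,8]  [4,9]  [8,11]  [10,12]  [11,13]  [12,14]  [15,17]
[1,3] uncovered → point at 3; [4,7] uncovered → point at 7; [8,11] uncovered → point at 11; [12,14] uncovered → point at 14; [15,17] uncovered → point at 17.
Points: 3, 7, 11, 14, 17 (5 total).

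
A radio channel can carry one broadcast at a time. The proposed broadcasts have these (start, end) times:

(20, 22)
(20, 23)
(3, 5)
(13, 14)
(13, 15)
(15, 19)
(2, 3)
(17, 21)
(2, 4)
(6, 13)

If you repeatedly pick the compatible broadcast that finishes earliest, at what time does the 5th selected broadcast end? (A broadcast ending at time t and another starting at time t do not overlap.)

19

By end time: (2,3), (2,4), (3,5), (6,13), (13,14), (13,15), (15,19), (17,21), (20,22), (20,23).
Pick (2,3); next start ≥ 3 → (3,5); next start ≥ 5 → (6,13); next start ≥ 13 → (13,14); next start ≥ 14 → (15,19); next start ≥ 19 → (20,22).
Selected: (2,3) (3,5) (6,13) (13,14) (15,19) (20,22)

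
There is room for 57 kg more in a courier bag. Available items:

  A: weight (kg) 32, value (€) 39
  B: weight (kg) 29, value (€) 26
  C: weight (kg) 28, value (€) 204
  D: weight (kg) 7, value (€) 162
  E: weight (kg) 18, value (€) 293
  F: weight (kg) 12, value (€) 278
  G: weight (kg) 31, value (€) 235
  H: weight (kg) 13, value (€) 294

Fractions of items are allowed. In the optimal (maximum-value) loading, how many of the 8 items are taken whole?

Greedy by value/weight ratio, highest first.
Ratios (sorted): F 23.17, D 23.14, H 22.62, E 16.28, G 7.58, C 7.29, A 1.22, B 0.90
take F (12 @ 278); take D (7 @ 162); take H (13 @ 294); take E (18 @ 293); take 7/31 of G → 53.06. Capacity used 57/57.
4 item(s) taken whole; one partial (take 7/31 of G).

4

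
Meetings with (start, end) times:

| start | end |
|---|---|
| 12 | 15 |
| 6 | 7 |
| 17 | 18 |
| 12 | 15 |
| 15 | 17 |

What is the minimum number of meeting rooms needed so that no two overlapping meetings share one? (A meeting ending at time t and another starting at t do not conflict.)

Count concurrent intervals with a sweep; the peak is the room count.
starts: [6, 12, 12, 15, 17]
ends:   [7, 15, 15, 17, 18]
s6→1 e7→0 s12→1 s12→2  — peak 2.

2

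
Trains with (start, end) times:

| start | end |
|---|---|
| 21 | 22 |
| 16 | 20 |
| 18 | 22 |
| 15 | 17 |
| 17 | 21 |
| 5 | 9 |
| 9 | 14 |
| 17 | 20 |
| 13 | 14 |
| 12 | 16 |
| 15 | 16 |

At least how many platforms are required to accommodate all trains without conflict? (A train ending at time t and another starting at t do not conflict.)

Count concurrent intervals with a sweep; the peak is the room count.
starts: [5, 9, 12, 13, 15, 15, 16, 17, 17, 18, 21]
ends:   [9, 14, 14, 16, 16, 17, 20, 20, 21, 22, 22]
s5→1 e9→0 s9→1 s12→2 s13→3 e14→2 e14→1 s15→2 s15→3 e16→2 e16→1 s16→2 e17→1 s17→2 s17→3 s18→4  — peak 4.

4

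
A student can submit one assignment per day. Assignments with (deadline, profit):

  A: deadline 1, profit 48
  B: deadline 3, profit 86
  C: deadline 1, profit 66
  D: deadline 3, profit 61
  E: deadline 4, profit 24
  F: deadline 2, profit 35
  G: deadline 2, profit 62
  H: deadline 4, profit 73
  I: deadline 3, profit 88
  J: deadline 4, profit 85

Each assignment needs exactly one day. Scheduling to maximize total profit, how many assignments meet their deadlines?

4

Sort by profit descending; place each in the latest free slot ≤ its deadline.
Profit order: I=88 B=86 J=85 H=73 C=66 G=62 D=61 A=48 F=35 E=24
Assign: I→slot 3, B→slot 2, J→slot 4, H→slot 1, C skipped, G skipped, D skipped, A skipped, F skipped, E skipped.
Slots: [1:H] [2:B] [3:I] [4:J]
4 of 10 scheduled.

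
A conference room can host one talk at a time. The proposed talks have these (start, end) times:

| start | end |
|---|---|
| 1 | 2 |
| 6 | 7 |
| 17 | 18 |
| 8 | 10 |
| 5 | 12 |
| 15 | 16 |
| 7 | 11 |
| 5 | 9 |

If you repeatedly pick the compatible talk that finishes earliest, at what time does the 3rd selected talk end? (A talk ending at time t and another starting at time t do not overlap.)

Order by finish time; keep every interval that doesn't clash with the previous kept one.
Sorted by end: (1,2)  (6,7)  (5,9)  (8,10)  (7,11)  (5,12)  (15,16)  (17,18)
take (1,2); take (6,7); take (8,10); skip (5,12); take (15,16); take (17,18).
Selected: (1,2) (6,7) (8,10) (15,16) (17,18)

10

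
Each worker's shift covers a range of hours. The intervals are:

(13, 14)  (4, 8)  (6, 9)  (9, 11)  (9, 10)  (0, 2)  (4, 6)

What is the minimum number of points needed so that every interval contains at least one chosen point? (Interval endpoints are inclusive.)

Process intervals by earliest right end; each time one isn't hit yet, stab at its right endpoint.
Sorted: [0,2] [4,6] [4,8] [6,9] [9,10] [9,11] [13,14]
{[0,2]} hit by 2; {[4,6],[4,8],[6,9]} hit by 6; {[9,10],[9,11]} hit by 10; {[13,14]} hit by 14.
Points: 2, 6, 10, 14 (4 total).

4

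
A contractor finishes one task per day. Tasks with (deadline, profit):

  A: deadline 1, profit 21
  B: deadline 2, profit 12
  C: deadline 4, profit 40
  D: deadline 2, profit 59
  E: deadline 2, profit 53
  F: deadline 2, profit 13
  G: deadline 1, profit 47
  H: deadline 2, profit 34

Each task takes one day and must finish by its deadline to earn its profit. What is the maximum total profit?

152

By profit: D(d2,59), E(d2,53), G(d1,47), C(d4,40), H(d2,34), A(d1,21), F(d2,13), B(d2,12)
D→slot 2; E→slot 1; G skipped; C→slot 4; H skipped; A skipped; F skipped; B skipped.
Profit = 53 + 59 + 40 = 152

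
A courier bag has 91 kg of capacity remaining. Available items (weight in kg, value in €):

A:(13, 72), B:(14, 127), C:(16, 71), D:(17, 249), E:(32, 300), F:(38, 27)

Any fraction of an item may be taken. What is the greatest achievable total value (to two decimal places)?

814.56

Greedy by value/weight ratio, highest first.
Order: D (249/17=14.65) > E (300/32=9.38) > B (127/14=9.07) > A (72/13=5.54) > C (71/16=4.44) > F (27/38=0.71)
Fill: take D (17 @ 249) → take E (32 @ 300) → take B (14 @ 127) → take A (13 @ 72) → take 15/16 of C → 66.56; 91/91 used.
Total value = 814.56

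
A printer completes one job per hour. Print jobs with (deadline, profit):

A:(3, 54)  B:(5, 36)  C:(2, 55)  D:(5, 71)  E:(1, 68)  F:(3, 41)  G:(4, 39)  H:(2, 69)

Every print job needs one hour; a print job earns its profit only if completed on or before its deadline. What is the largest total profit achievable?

Profit order: D=71 H=69 E=68 C=55 A=54 F=41 G=39 B=36
Assign: D→slot 5, H→slot 2, E→slot 1, C skipped, A→slot 3, F skipped, G→slot 4, B skipped.
Slots: [1:E] [2:H] [3:A] [4:G] [5:D]
Profit = 68 + 69 + 54 + 39 + 71 = 301

301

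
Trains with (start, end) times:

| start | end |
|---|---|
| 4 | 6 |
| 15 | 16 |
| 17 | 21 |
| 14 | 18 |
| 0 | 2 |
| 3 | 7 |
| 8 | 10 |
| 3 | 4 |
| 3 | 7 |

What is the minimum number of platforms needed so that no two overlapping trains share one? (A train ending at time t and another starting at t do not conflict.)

starts: [0, 3, 3, 3, 4, 8, 14, 15, 17]
ends:   [2, 4, 6, 7, 7, 10, 16, 18, 21]
s0→1 e2→0 s3→1 s3→2 s3→3  — peak 3.

3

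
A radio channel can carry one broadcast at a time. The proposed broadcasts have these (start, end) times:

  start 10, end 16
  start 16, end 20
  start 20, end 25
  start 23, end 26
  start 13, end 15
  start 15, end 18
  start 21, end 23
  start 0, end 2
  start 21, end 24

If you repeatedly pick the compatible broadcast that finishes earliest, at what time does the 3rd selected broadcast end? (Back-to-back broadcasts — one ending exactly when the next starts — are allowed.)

Sort by end time and greedily take each interval whose start is ≥ the last chosen end.
By end time: (0,2), (13,15), (10,16), (15,18), (16,20), (21,23), (21,24), (20,25), (23,26).
Pick (0,2); next start ≥ 2 → (13,15); next start ≥ 15 → (15,18); next start ≥ 18 → (21,23); next start ≥ 23 → (23,26).
Selected: (0,2) (13,15) (15,18) (21,23) (23,26)

18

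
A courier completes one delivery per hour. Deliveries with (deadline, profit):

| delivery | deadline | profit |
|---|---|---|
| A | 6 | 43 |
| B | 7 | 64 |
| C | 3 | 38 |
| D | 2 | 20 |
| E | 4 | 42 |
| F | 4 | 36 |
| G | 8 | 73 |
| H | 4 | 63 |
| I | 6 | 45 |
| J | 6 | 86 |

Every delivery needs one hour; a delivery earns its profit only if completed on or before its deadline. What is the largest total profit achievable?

454

By profit: J(d6,86), G(d8,73), B(d7,64), H(d4,63), I(d6,45), A(d6,43), E(d4,42), C(d3,38), F(d4,36), D(d2,20)
J→slot 6; G→slot 8; B→slot 7; H→slot 4; I→slot 5; A→slot 3; E→slot 2; C→slot 1; F skipped; D skipped.
Profit = 38 + 42 + 43 + 63 + 45 + 86 + 64 + 73 = 454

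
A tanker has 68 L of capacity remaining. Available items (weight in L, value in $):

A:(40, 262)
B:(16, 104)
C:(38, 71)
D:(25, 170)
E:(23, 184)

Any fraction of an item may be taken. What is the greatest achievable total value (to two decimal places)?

Greedy by value/weight ratio, highest first.
Ratios (sorted): E 8.00, D 6.80, A 6.55, B 6.50, C 1.87
take E (23 @ 184); take D (25 @ 170); take 20/40 of A → 131.00. Capacity used 68/68.
Total value = 485.00

485.00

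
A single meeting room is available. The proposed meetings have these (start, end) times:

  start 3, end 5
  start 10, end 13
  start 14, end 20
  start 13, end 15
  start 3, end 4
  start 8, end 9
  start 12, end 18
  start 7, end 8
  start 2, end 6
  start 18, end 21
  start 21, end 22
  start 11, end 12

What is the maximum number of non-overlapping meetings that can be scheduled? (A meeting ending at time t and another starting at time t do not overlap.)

Sort by end time and greedily take each interval whose start is ≥ the last chosen end.
Sorted by end: (3,4)  (3,5)  (2,6)  (7,8)  (8,9)  (11,12)  (10,13)  (13,15)  (12,18)  (14,20)  (18,21)  (21,22)
take (3,4); take (7,8); take (8,9); take (11,12); skip (10,13); take (13,15); skip (12,18); take (18,21); take (21,22).
Selected 7 meetings.

7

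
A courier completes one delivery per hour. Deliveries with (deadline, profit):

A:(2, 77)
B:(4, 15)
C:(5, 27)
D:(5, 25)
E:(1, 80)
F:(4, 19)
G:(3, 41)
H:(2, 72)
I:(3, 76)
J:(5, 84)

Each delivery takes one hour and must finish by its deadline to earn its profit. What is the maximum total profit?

344

Take jobs in profit order; each goes to the latest open slot no later than its deadline.
Profit order: J=84 E=80 A=77 I=76 H=72 G=41 C=27 D=25 F=19 B=15
Assign: J→slot 5, E→slot 1, A→slot 2, I→slot 3, H skipped, G skipped, C→slot 4, D skipped, F skipped, B skipped.
Slots: [1:E] [2:A] [3:I] [4:C] [5:J]
Profit = 80 + 77 + 76 + 27 + 84 = 344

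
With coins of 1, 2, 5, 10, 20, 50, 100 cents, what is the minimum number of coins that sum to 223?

5

223 − 2×100→23 − 1×20→3 − 1×2→1 − 1×1→0
Total coins = 2 + 1 + 1 + 1 = 5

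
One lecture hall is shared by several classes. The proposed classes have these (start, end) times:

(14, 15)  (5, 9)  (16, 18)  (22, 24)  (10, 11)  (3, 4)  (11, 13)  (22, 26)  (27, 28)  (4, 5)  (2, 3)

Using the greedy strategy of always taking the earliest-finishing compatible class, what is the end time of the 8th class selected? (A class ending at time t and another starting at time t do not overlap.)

18

Sorted by end: (2,3)  (3,4)  (4,5)  (5,9)  (10,11)  (11,13)  (14,15)  (16,18)  (22,24)  (22,26)  (27,28)
take (2,3); take (3,4); take (4,5); take (5,9); take (10,11); take (11,13); take (14,15); take (16,18); take (22,24); skip (22,26); take (27,28).
Selected: (2,3) (3,4) (4,5) (5,9) (10,11) (11,13) (14,15) (16,18) (22,24) (27,28)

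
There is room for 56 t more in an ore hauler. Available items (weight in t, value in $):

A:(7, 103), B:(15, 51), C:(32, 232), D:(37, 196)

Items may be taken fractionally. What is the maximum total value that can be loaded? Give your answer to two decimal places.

425.05

Sort by value per unit weight and fill in that order.
Ratios (sorted): A 14.71, C 7.25, D 5.30, B 3.40
take A (7 @ 103); take C (32 @ 232); take 17/37 of D → 90.05. Capacity used 56/56.
Total value = 425.05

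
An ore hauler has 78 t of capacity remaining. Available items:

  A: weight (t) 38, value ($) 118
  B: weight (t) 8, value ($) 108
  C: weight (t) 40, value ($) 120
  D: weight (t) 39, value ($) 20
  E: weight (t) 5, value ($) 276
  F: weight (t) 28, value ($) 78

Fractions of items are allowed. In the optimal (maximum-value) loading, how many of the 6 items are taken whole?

3

Sort by value per unit weight and fill in that order.
Ratios (sorted): E 55.20, B 13.50, A 3.11, C 3.00, F 2.79, D 0.51
take E (5 @ 276); take B (8 @ 108); take A (38 @ 118); take 27/40 of C → 81.00. Capacity used 78/78.
3 item(s) taken whole; one partial (take 27/40 of C).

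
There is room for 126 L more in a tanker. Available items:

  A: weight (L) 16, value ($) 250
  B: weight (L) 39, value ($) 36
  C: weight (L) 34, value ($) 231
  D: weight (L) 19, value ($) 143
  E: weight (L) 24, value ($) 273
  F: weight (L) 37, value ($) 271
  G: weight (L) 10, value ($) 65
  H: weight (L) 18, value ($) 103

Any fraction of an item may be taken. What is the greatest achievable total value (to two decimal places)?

1140.82

Sort by value per unit weight and fill in that order.
Order: A (250/16=15.62) > E (273/24=11.38) > D (143/19=7.53) > F (271/37=7.32) > C (231/34=6.79) > G (65/10=6.50) > H (103/18=5.72) > B (36/39=0.92)
Fill: take A (16 @ 250) → take E (24 @ 273) → take D (19 @ 143) → take F (37 @ 271) → take 30/34 of C → 203.82; 126/126 used.
Total value = 1140.82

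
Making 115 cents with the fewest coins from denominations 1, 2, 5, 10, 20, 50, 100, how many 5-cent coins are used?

1

115 = 1×100 + 1×10 + 1×5
Count of 5: 1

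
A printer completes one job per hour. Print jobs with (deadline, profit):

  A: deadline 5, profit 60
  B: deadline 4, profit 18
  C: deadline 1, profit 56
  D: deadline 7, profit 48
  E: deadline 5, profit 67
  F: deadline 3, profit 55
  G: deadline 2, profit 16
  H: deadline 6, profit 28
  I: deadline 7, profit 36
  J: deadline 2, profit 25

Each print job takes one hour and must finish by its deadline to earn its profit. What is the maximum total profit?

Sort by profit descending; place each in the latest free slot ≤ its deadline.
Profit order: E=67 A=60 C=56 F=55 D=48 I=36 H=28 J=25 B=18 G=16
Assign: E→slot 5, A→slot 4, C→slot 1, F→slot 3, D→slot 7, I→slot 6, H→slot 2, J skipped, B skipped, G skipped.
Slots: [1:C] [2:H] [3:F] [4:A] [5:E] [6:I] [7:D]
Profit = 56 + 28 + 55 + 60 + 67 + 36 + 48 = 350

350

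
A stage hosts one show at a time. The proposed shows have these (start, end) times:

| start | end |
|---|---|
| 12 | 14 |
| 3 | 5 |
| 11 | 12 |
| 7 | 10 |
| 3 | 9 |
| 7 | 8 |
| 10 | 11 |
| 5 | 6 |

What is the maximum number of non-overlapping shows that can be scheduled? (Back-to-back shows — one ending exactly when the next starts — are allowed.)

Greedy by earliest finish: after sorting by end time, pick each interval compatible with the last pick.
By end time: (3,5), (5,6), (7,8), (3,9), (7,10), (10,11), (11,12), (12,14).
Pick (3,5); next start ≥ 5 → (5,6); next start ≥ 6 → (7,8); next start ≥ 8 → (10,11); next start ≥ 11 → (11,12); next start ≥ 12 → (12,14).
Selected 6 shows.

6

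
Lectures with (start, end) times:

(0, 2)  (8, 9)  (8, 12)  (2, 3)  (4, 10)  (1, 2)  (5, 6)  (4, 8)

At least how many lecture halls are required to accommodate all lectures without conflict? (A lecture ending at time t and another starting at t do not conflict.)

Count concurrent intervals with a sweep; the peak is the room count.
starts: [0, 1, 2, 4, 4, 5, 8, 8]
ends:   [2, 2, 3, 6, 8, 9, 10, 12]
s0→1 s1→2 e2→1 e2→0 s2→1 e3→0 s4→1 s4→2 s5→3  — peak 3.

3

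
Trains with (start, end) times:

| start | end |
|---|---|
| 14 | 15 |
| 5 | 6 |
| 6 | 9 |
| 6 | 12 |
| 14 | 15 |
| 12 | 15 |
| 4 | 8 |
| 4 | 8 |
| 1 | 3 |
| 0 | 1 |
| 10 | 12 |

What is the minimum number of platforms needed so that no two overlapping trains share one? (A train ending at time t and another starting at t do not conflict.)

Events (time:±→running): 0:+→1 1:-→0 1:+→1 3:-→0 4:+→1 4:+→2 5:+→3 6:-→2 6:+→3 6:+→4 … peak 4.

4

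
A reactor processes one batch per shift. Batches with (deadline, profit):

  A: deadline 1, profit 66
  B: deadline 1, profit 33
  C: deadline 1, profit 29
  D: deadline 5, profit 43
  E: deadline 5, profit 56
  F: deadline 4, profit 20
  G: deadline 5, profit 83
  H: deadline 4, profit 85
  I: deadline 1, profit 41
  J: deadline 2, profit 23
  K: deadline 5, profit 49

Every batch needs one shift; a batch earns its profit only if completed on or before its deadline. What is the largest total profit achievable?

339

Sort by profit descending; place each in the latest free slot ≤ its deadline.
By profit: H(d4,85), G(d5,83), A(d1,66), E(d5,56), K(d5,49), D(d5,43), I(d1,41), B(d1,33), C(d1,29), J(d2,23), F(d4,20)
H→slot 4; G→slot 5; A→slot 1; E→slot 3; K→slot 2; D skipped; I skipped; B skipped; C skipped; J skipped; F skipped.
Profit = 66 + 49 + 56 + 85 + 83 = 339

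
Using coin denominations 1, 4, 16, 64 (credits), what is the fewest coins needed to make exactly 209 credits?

5

209 = 3×64 + 1×16 + 1×1
Total coins = 3 + 1 + 1 = 5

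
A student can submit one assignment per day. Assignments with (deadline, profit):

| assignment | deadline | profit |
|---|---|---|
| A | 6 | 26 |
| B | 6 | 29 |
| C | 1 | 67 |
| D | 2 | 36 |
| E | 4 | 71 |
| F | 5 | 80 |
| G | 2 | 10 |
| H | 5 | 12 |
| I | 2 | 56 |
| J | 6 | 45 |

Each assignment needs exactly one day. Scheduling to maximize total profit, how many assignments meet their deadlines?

6

Profit order: F=80 E=71 C=67 I=56 J=45 D=36 B=29 A=26 H=12 G=10
Assign: F→slot 5, E→slot 4, C→slot 1, I→slot 2, J→slot 6, D skipped, B→slot 3, A skipped, H skipped, G skipped.
Slots: [1:C] [2:I] [3:B] [4:E] [5:F] [6:J]
6 of 10 scheduled.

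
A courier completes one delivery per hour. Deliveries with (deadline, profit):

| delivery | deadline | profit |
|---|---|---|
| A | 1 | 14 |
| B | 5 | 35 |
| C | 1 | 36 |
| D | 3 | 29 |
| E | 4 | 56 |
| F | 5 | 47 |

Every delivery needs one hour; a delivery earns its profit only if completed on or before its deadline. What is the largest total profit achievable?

Sort by profit descending; place each in the latest free slot ≤ its deadline.
By profit: E(d4,56), F(d5,47), C(d1,36), B(d5,35), D(d3,29), A(d1,14)
E→slot 4; F→slot 5; C→slot 1; B→slot 3; D→slot 2; A skipped.
Profit = 36 + 29 + 35 + 56 + 47 = 203

203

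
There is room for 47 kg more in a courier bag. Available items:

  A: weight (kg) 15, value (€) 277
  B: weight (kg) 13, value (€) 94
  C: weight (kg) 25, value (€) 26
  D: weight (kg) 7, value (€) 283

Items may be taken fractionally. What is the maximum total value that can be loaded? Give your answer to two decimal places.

Greedy by value/weight ratio, highest first.
Order: D (283/7=40.43) > A (277/15=18.47) > B (94/13=7.23) > C (26/25=1.04)
Fill: take D (7 @ 283) → take A (15 @ 277) → take B (13 @ 94) → take 12/25 of C → 12.48; 47/47 used.
Total value = 666.48

666.48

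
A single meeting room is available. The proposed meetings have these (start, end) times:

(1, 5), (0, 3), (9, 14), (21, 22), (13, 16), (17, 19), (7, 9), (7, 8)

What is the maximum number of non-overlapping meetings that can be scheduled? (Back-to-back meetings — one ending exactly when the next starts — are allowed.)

5

By end time: (0,3), (1,5), (7,8), (7,9), (9,14), (13,16), (17,19), (21,22).
Pick (0,3); next start ≥ 3 → (7,8); next start ≥ 8 → (9,14); next start ≥ 14 → (17,19); next start ≥ 19 → (21,22).
Selected 5 meetings.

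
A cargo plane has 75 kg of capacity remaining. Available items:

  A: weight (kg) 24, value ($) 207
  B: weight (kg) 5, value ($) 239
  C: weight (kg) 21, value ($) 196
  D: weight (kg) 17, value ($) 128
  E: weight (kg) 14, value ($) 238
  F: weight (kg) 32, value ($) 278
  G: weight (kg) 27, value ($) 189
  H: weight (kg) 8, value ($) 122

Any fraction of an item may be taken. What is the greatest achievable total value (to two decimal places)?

Greedy by value/weight ratio, highest first.
Order: B (239/5=47.80) > E (238/14=17.00) > H (122/8=15.25) > C (196/21=9.33) > F (278/32=8.69) > A (207/24=8.62) > D (128/17=7.53) > G (189/27=7.00)
Fill: take B (5 @ 239) → take E (14 @ 238) → take H (8 @ 122) → take C (21 @ 196) → take 27/32 of F → 234.56; 75/75 used.
Total value = 1029.56

1029.56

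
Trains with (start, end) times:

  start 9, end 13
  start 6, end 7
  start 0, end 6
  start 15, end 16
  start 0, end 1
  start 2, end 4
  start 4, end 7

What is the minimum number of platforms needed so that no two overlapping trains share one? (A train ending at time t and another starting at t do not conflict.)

2

Count concurrent intervals with a sweep; the peak is the room count.
starts: [0, 0, 2, 4, 6, 9, 15]
ends:   [1, 4, 6, 7, 7, 13, 16]
s0→1 s0→2  — peak 2.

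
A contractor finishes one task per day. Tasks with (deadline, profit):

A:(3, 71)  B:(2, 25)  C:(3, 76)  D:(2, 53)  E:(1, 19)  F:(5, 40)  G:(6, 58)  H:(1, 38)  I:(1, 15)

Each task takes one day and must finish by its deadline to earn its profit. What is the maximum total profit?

Take jobs in profit order; each goes to the latest open slot no later than its deadline.
Profit order: C=76 A=71 G=58 D=53 F=40 H=38 B=25 E=19 I=15
Assign: C→slot 3, A→slot 2, G→slot 6, D→slot 1, F→slot 5, H skipped, B skipped, E skipped, I skipped.
Slots: [1:D] [2:A] [3:C] [5:F] [6:G]
Profit = 53 + 71 + 76 + 40 + 58 = 298

298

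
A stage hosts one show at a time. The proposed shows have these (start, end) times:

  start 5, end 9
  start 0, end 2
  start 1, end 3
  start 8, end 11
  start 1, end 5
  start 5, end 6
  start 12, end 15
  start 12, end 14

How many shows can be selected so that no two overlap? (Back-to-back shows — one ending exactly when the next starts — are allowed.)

4

Order by finish time; keep every interval that doesn't clash with the previous kept one.
Sorted by end: (0,2)  (1,3)  (1,5)  (5,6)  (5,9)  (8,11)  (12,14)  (12,15)
take (0,2); skip (1,3); skip (1,5); take (5,6); take (8,11); take (12,14).
Selected 4 shows.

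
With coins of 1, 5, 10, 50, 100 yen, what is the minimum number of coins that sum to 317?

7

317 − 3×100→17 − 1×10→7 − 1×5→2 − 2×1→0
Total coins = 3 + 1 + 1 + 2 = 7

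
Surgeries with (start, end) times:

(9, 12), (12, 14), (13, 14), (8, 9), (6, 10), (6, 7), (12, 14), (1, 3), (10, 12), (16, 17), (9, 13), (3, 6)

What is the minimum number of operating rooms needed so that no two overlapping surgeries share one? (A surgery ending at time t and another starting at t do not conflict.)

3

starts: [1, 3, 6, 6, 8, 9, 9, 10, 12, 12, 13, 16]
ends:   [3, 6, 7, 9, 10, 12, 12, 13, 14, 14, 14, 17]
s1→1 e3→0 s3→1 e6→0 s6→1 s6→2 e7→1 s8→2 e9→1 s9→2 s9→3  — peak 3.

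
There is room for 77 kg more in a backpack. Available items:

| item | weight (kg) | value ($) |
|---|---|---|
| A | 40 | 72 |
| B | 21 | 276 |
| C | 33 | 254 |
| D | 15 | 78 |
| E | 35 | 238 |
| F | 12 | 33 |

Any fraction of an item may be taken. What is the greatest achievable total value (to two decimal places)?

Order: B (276/21=13.14) > C (254/33=7.70) > E (238/35=6.80) > D (78/15=5.20) > F (33/12=2.75) > A (72/40=1.80)
Fill: take B (21 @ 276) → take C (33 @ 254) → take 23/35 of E → 156.40; 77/77 used.
Total value = 686.40

686.40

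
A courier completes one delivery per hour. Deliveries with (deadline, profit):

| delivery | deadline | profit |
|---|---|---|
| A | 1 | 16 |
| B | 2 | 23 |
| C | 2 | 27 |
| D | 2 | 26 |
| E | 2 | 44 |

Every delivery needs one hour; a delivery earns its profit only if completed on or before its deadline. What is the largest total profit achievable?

71

Sort by profit descending; place each in the latest free slot ≤ its deadline.
By profit: E(d2,44), C(d2,27), D(d2,26), B(d2,23), A(d1,16)
E→slot 2; C→slot 1; D skipped; B skipped; A skipped.
Profit = 27 + 44 = 71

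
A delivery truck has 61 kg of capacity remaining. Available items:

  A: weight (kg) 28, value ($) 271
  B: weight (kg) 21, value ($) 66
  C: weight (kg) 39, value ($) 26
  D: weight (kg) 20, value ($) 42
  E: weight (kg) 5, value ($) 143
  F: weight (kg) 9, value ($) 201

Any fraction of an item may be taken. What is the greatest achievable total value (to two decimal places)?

Sort by value per unit weight and fill in that order.
Order: E (143/5=28.60) > F (201/9=22.33) > A (271/28=9.68) > B (66/21=3.14) > D (42/20=2.10) > C (26/39=0.67)
Fill: take E (5 @ 143) → take F (9 @ 201) → take A (28 @ 271) → take 19/21 of B → 59.71; 61/61 used.
Total value = 674.71

674.71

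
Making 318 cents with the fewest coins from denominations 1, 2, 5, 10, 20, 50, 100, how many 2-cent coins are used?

318 − 3×100→18 − 1×10→8 − 1×5→3 − 1×2→1 − 1×1→0
Count of 2: 1

1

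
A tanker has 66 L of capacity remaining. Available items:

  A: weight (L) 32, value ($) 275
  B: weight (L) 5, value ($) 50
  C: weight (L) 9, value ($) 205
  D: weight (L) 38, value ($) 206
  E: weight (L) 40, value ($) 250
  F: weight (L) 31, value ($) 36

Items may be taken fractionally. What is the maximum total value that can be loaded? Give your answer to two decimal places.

655.00

Sort by value per unit weight and fill in that order.
Order: C (205/9=22.78) > B (50/5=10.00) > A (275/32=8.59) > E (250/40=6.25) > D (206/38=5.42) > F (36/31=1.16)
Fill: take C (9 @ 205) → take B (5 @ 50) → take A (32 @ 275) → take 20/40 of E → 125.00; 66/66 used.
Total value = 655.00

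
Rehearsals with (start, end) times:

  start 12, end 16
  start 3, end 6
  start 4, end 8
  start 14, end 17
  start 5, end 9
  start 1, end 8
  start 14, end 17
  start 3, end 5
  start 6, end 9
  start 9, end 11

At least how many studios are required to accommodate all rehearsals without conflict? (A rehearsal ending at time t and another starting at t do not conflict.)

4

Events (time:±→running): 1:+→1 3:+→2 3:+→3 4:+→4 … peak 4.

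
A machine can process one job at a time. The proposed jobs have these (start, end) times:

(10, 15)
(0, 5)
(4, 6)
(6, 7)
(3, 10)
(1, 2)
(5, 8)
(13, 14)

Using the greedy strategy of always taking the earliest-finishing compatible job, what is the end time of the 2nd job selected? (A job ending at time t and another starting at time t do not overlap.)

6

Order by finish time; keep every interval that doesn't clash with the previous kept one.
Sorted by end: (1,2)  (0,5)  (4,6)  (6,7)  (5,8)  (3,10)  (13,14)  (10,15)
take (1,2); take (4,6); take (6,7); skip (3,10); take (13,14).
Selected: (1,2) (4,6) (6,7) (13,14)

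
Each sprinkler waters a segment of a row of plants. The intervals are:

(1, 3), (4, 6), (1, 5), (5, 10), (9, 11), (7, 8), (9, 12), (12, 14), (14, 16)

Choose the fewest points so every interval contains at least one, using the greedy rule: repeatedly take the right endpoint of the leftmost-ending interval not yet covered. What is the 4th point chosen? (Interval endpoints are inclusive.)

Process intervals by earliest right end; each time one isn't hit yet, stab at its right endpoint.
By right end: [1,3]  [1,5]  [4,6]  [7,8]  [5,10]  [9,11]  [9,12]  [12,14]  [14,16]
[1,3] uncovered → point at 3; [4,6] uncovered → point at 6; [7,8] uncovered → point at 8; [9,11] uncovered → point at 11; [12,14] uncovered → point at 14.
Points: 3, 6, 8, 11, 14 (5 total).

11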